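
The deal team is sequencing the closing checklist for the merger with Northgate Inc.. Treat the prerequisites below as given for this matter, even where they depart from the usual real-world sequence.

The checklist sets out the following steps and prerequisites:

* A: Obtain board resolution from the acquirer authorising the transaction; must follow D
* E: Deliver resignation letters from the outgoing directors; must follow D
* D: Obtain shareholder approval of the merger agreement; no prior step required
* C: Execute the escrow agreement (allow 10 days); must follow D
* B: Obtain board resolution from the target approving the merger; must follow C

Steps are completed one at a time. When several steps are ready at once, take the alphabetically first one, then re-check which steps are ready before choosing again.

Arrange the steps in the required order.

Only D has no prerequisites, so it is first.
Ready: A, C and E. A has the earlier label → A.
C and E are both available; C has the earlier label → C.
Now B and E have their prerequisites met. B has the earlier label, so B next.
E is the only step now ready → E.

D A C B E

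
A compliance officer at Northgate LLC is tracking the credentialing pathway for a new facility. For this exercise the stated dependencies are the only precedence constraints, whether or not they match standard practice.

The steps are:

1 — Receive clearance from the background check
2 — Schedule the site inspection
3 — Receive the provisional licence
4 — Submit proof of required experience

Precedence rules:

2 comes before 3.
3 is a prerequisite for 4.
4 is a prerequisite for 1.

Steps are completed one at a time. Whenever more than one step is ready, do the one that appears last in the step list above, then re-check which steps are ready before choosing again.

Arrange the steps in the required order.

2, 3, 4, 1

Only 2 has no prerequisites, so it is first.
3 needed 2, now all done → 3.
4 needed 3, now all done → 4.
1 is the only step now ready → 1.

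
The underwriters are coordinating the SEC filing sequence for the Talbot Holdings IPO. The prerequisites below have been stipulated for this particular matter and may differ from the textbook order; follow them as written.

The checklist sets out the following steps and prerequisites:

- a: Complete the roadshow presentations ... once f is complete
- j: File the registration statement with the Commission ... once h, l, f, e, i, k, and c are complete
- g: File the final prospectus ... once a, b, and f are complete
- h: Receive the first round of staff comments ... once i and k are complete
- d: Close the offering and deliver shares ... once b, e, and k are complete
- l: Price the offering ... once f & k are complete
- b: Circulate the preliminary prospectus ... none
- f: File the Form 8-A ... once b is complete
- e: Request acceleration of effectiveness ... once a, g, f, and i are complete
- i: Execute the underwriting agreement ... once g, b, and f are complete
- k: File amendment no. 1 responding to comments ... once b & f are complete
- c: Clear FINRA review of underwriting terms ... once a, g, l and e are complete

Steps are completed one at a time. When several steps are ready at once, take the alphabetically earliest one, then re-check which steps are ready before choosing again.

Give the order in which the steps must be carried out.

b is the only step with nothing outstanding, so it goes first.
Next only f has its prerequisites met → f.
Now a and k have their prerequisites met. a has the earlier label, so a next.
g now also ready, so the ready set is {g, k}; g has the earlier label → g.
Now i and k have their prerequisites met. i has the earlier label, so i next.
e now also ready, so the ready set is {e, k}; e has the earlier label → e.
k is the only step now ready → k.
d, h and l are all available; d has the earlier label → d.
Ready: h and l. h has the earlier label → h.
l is the only step now ready → l.
c needed a, e, g and l, now all done → c.
j is the only step now ready → j.

b, f, a, g, i, e, k, d, h, l, c, j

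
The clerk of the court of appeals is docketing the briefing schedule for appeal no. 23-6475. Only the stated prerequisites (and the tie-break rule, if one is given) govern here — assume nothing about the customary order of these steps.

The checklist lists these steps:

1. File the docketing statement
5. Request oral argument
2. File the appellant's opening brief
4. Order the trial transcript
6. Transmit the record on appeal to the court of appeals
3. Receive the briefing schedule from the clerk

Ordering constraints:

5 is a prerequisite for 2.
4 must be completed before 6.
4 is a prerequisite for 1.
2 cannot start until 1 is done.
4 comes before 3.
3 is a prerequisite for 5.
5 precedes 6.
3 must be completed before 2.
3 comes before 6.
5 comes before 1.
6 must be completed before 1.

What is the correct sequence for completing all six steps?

4 → 3 → 5 → 6 → 1 → 2

4 is the only step with nothing outstanding, so it goes first.
That leaves 3 as the only ready step → 3.
5 is the only step now ready → 5.
6 needed 5, 4 and 3, now all done → 6.
Next only 1 has its prerequisites met → 1.
2 is the only step now ready → 2.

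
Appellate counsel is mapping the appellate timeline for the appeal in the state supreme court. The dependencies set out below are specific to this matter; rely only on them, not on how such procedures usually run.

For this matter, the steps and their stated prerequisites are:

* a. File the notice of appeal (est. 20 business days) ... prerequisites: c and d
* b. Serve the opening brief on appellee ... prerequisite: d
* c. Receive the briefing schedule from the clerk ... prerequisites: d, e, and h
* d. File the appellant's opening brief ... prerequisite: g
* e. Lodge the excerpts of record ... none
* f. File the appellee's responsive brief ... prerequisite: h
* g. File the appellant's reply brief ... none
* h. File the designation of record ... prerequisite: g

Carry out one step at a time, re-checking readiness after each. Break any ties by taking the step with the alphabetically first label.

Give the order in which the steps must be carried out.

e → g → d → b → h → c → a → f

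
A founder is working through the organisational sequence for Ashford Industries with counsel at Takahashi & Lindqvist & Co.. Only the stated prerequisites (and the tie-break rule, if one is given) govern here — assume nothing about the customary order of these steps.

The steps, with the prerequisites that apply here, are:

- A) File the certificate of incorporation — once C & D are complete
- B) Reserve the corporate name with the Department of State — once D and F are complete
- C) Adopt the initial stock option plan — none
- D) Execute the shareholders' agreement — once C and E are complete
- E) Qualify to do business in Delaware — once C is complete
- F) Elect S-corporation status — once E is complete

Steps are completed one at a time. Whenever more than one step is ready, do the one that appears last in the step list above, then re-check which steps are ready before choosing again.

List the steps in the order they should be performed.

Only C has no prerequisites, so it is first.
Next only E has its prerequisites met → E.
Ready: F and D. F is listed later → F.
Next only D has its prerequisites met → D.
Ready: B and A. B is listed later → B.
A needed D and C, now all done → A.

C, E, F, D, B, A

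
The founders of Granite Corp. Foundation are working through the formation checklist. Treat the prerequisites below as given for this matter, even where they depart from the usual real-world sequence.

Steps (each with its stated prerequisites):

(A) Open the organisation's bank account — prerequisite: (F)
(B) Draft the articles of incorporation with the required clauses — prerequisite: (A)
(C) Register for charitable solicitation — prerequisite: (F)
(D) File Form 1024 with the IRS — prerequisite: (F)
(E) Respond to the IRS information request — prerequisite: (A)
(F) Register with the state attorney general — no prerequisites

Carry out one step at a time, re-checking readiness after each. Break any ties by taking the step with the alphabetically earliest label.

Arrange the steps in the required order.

(F) is the only step with nothing outstanding, so it goes first.
Ready: (A), (C) and (D). (A) has the earlier label → (A).
Ready: (B), (C), (D) and (E). (B) has the earlier label → (B).
Now (C), (D) and (E) have their prerequisites met. (C) has the earlier label, so (C) next.
(D) and (E) are both available; (D) has the earlier label → (D).
(E) is the only step now ready → (E).

(F), (A), (B), (C), (D), (E)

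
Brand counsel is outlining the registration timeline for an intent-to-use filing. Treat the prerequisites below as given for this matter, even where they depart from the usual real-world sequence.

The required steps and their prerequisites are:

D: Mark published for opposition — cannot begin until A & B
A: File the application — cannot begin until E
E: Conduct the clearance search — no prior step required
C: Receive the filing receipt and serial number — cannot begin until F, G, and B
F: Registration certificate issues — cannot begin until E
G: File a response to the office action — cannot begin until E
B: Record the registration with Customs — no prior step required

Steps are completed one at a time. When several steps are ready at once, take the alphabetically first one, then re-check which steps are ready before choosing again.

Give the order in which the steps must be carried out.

B, E, A, D, F, G, C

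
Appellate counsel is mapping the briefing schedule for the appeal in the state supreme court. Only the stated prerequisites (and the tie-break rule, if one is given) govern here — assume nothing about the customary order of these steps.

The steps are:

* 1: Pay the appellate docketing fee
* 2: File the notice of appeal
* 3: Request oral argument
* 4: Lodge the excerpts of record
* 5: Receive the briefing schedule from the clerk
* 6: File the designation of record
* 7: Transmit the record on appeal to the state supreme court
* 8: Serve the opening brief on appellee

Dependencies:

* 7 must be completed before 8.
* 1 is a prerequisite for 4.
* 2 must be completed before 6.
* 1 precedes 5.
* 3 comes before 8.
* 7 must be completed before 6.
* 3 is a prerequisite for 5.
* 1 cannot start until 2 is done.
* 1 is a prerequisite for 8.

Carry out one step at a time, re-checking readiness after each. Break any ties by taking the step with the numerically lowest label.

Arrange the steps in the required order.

2 → 1 → 3 → 4 → 5 → 7 → 6 → 8

2, 3 and 7 have no prerequisites; 2 has the earlier label, so 2 is first.
1 now also ready, so the ready set is {1, 3, 7}; 1 has the earlier label → 1.
Now 3, 4 and 7 have their prerequisites met. 3 has the earlier label, so 3 next.
Now 4, 5 and 7 have their prerequisites met. 4 has the earlier label, so 4 next.
Now 5 and 7 have their prerequisites met. 5 has the earlier label, so 5 next.
Next only 7 has its prerequisites met → 7.
6 and 8 are both available; 6 has the earlier label → 6.
8 is the only step now ready → 8.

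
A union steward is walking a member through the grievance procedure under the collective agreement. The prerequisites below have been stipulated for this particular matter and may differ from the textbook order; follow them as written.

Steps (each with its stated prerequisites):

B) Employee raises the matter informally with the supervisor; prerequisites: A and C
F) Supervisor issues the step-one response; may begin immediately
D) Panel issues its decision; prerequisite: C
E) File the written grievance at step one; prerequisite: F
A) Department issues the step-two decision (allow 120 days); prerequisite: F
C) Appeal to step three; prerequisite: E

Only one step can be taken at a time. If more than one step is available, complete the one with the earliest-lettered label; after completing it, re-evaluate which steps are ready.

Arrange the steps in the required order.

F, A, E, C, B, D

F is the only step with nothing outstanding, so it goes first.
Now A and E have their prerequisites met. A has the earlier label, so A next.
E needed F, now all done → E.
C needed E, now all done → C.
Now B and D have their prerequisites met. B has the earlier label, so B next.
That leaves D as the only ready step → D.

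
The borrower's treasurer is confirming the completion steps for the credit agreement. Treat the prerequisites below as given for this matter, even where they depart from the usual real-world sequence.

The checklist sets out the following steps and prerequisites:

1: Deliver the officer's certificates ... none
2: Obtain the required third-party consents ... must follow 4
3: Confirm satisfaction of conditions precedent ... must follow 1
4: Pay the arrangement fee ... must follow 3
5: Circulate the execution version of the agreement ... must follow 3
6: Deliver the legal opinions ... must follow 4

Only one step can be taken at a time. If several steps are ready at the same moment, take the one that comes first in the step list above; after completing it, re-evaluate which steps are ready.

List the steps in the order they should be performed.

1 is the only step with nothing outstanding, so it goes first.
3 needed 1, now all done → 3.
Now 4 and 5 have their prerequisites met. 4 is listed earlier, so 4 next.
Ready: 2, 5 and 6. 2 is listed earlier → 2.
5 and 6 are both available; 5 is listed earlier → 5.
6 needed 4, now all done → 6.

1 → 3 → 4 → 2 → 5 → 6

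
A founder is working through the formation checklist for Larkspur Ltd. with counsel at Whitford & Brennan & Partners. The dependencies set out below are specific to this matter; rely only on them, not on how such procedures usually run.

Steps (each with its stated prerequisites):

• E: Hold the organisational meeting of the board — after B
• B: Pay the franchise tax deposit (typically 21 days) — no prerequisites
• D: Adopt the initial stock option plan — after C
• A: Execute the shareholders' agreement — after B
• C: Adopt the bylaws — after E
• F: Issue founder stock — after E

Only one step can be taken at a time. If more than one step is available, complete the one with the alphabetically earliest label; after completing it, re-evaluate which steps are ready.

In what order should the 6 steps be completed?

B has no prerequisites → B first.
Ready: A and E. A has the earlier label → A.
That leaves E as the only ready step → E.
Ready: C and F. C has the earlier label → C.
D now also ready, so the ready set is {D, F}; D has the earlier label → D.
F is the only step now ready → F.

B A E C D F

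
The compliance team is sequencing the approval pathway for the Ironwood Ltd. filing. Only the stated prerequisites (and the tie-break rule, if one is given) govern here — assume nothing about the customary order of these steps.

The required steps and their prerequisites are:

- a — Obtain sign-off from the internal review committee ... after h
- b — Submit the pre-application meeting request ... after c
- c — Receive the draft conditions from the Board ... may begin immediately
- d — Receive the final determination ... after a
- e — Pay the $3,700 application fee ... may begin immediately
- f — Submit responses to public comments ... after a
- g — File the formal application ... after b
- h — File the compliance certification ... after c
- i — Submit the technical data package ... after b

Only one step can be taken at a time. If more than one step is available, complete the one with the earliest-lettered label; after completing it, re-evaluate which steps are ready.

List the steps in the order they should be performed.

c → b → e → g → h → a → d → f → i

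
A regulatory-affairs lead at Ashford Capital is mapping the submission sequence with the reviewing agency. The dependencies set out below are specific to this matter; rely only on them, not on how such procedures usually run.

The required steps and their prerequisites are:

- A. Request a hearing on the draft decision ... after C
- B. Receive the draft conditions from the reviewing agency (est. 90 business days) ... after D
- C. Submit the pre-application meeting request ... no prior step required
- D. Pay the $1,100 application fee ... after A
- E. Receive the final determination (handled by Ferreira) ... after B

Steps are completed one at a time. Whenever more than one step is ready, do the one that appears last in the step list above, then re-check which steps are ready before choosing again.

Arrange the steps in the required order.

C has no prerequisites → C first.
A needed C, now all done → A.
That leaves D as the only ready step → D.
B is the only step now ready → B.
E is the only step now ready → E.

C, A, D, B, E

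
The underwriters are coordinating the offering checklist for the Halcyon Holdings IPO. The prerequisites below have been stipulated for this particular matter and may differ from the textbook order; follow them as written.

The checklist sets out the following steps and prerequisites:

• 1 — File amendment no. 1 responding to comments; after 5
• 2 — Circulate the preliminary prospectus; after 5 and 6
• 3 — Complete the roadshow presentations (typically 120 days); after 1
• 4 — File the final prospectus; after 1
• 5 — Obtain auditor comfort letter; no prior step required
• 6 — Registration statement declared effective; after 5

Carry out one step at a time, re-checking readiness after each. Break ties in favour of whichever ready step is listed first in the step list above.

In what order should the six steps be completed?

5 → 1 → 3 → 4 → 6 → 2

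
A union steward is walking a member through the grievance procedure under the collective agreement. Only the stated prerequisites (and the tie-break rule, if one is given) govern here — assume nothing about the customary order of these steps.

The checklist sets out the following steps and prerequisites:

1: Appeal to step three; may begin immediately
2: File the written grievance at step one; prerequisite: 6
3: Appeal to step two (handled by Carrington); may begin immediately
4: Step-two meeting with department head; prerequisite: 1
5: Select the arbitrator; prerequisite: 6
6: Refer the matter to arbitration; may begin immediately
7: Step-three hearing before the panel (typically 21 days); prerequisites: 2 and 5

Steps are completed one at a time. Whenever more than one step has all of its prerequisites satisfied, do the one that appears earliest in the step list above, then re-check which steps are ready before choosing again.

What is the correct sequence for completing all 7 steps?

1, 3 and 6 have no prerequisites; 1 is listed earlier, so 1 is first.
3, 4 and 6 are all available; 3 is listed earlier → 3.
Ready: 4 and 6. 4 is listed earlier → 4.
6 is the only step now ready → 6.
Now 2 and 5 have their prerequisites met. 2 is listed earlier, so 2 next.
That leaves 5 as the only ready step → 5.
7 needed 2 and 5, now all done → 7.

1, 3, 4, 6, 2, 5, 7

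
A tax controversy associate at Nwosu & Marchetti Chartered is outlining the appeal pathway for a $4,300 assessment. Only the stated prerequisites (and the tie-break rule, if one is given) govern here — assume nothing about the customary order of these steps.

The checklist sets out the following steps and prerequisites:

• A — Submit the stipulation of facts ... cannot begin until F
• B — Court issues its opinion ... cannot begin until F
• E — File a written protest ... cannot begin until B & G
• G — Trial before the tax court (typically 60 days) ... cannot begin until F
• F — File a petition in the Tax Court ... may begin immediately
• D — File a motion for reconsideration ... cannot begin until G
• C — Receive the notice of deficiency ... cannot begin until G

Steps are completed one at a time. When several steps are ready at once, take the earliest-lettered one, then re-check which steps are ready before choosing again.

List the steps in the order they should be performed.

F is the only step with nothing outstanding, so it goes first.
Now A, B and G have their prerequisites met. A has the earlier label, so A next.
Now B and G have their prerequisites met. B has the earlier label, so B next.
G is the only step now ready → G.
Ready: C, D and E. C has the earlier label → C.
Ready: D and E. D has the earlier label → D.
That leaves E as the only ready step → E.

F, A, B, G, C, D, E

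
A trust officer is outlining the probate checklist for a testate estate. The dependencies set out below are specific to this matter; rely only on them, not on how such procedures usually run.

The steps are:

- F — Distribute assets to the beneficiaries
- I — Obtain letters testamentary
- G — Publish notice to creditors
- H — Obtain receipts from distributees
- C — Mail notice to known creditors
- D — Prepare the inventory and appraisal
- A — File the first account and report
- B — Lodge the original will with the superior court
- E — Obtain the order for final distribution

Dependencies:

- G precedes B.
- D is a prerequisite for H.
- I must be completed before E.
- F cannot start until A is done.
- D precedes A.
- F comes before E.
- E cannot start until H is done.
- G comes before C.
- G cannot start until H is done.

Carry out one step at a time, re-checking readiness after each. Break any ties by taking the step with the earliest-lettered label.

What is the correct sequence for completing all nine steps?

D A F H G B C I E

Nothing is required for D and I. D has the earlier label → D first.
Now A, H and I have their prerequisites met. A has the earlier label, so A next.
Ready: F, H and I. F has the earlier label → F.
Now H and I have their prerequisites met. H has the earlier label, so H next.
Now G and I have their prerequisites met. G has the earlier label, so G next.
B, C and I are all available; B has the earlier label → B.
Now C and I have their prerequisites met. C has the earlier label, so C next.
That leaves I as the only ready step → I.
Next only E has its prerequisites met → E.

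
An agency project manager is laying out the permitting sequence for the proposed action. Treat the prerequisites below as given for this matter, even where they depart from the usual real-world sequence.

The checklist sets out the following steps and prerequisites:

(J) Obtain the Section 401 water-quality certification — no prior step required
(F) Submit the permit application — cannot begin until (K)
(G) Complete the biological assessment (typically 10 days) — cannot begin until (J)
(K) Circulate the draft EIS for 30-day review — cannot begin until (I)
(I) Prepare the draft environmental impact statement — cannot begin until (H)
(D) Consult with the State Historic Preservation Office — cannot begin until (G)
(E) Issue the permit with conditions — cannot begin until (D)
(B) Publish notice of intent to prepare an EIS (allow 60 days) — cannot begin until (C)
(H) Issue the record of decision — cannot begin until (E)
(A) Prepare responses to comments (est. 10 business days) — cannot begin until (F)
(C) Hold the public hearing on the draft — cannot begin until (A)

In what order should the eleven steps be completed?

(J), (G), (D), (E), (H), (I), (K), (F), (A), (C), (B)

(J) has no prerequisites → (J) first.
(G) is the only step now ready → (G).
Next only (D) has its prerequisites met → (D).
(E) needed (D), now all done → (E).
(H) is the only step now ready → (H).
(I) is the only step now ready → (I).
That leaves (K) as the only ready step → (K).
(F) needed (K), now all done → (F).
Next only (A) has its prerequisites met → (A).
(C) needed (A), now all done → (C).
(B) needed (C), now all done → (B).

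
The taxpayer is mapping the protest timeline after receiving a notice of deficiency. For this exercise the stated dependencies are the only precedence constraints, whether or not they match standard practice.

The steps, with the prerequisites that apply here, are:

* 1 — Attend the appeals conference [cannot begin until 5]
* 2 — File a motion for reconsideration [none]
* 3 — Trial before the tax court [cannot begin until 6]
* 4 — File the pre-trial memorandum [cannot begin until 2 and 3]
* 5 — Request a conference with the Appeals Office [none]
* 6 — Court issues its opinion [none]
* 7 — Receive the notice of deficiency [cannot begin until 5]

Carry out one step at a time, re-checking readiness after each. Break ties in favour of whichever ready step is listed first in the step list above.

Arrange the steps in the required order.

2, 5, 1, 6, 3, 4, 7

Nothing is required for 2, 5 and 6. 2 is listed earlier → 2 first.
Ready: 5 and 6. 5 is listed earlier → 5.
1 and 7 now also ready, so the ready set is {1, 6, 7}; 1 is listed earlier → 1.
Now 6 and 7 have their prerequisites met. 6 is listed earlier, so 6 next.
3 now also ready, so the ready set is {3, 7}; 3 is listed earlier → 3.
Now 4 and 7 have their prerequisites met. 4 is listed earlier, so 4 next.
7 is the only step now ready → 7.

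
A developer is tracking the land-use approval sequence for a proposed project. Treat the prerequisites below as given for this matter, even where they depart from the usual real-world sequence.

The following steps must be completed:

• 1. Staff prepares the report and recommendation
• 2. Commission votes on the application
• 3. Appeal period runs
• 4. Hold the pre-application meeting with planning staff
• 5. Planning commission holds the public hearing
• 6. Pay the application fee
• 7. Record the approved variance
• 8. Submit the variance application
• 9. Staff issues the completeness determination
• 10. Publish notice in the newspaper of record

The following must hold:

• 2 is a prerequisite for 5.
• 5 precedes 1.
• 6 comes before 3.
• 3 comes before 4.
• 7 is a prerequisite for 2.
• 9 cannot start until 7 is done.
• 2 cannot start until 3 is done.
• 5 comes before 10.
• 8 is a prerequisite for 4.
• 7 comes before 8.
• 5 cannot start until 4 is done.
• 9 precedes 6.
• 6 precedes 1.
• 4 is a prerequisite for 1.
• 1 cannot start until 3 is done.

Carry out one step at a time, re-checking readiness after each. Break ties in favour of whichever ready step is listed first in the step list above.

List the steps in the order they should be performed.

7, 8, 9, 6, 3, 2, 4, 5, 1, 10

7 is the only step with nothing outstanding, so it goes first.
8 and 9 are both available; 8 is listed earlier → 8.
9 needed 7, now all done → 9.
6 is the only step now ready → 6.
3 needed 6, now all done → 3.
Now 2 and 4 have their prerequisites met. 2 is listed earlier, so 2 next.
That leaves 4 as the only ready step → 4.
Next only 5 has its prerequisites met → 5.
Now 1 and 10 have their prerequisites met. 1 is listed earlier, so 1 next.
That leaves 10 as the only ready step → 10.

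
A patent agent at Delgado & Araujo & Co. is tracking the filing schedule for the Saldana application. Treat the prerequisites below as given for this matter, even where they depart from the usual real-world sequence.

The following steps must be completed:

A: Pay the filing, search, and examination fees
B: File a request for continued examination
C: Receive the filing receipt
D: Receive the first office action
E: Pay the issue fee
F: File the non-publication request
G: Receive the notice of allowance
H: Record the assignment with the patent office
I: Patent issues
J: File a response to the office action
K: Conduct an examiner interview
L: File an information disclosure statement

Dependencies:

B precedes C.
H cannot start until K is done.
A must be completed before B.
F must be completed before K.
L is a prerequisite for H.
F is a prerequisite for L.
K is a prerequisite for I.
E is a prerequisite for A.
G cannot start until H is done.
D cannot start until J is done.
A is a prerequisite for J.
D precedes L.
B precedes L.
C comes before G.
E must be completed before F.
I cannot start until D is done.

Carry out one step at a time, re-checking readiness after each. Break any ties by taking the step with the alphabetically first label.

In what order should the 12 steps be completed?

E → A → B → C → F → J → D → K → I → L → H → G

Only E has no prerequisites, so it is first.
Ready: A and F. A has the earlier label → A.
B, F and J are all available; B has the earlier label → B.
C now also ready, so the ready set is {C, F, J}; C has the earlier label → C.
Ready: F and J. F has the earlier label → F.
K now also ready, so the ready set is {J, K}; J has the earlier label → J.
D now also ready, so the ready set is {D, K}; D has the earlier label → D.
K and L are both available; K has the earlier label → K.
Now I and L have their prerequisites met. I has the earlier label, so I next.
Next only L has its prerequisites met → L.
H needed K and L, now all done → H.
G needed C and H, now all done → G.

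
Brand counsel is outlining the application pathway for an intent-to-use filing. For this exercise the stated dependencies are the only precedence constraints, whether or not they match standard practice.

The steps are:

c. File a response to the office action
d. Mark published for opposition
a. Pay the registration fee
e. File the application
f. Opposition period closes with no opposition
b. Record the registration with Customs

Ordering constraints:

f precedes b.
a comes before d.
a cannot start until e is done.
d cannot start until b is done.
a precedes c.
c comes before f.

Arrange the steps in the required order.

e a c f b d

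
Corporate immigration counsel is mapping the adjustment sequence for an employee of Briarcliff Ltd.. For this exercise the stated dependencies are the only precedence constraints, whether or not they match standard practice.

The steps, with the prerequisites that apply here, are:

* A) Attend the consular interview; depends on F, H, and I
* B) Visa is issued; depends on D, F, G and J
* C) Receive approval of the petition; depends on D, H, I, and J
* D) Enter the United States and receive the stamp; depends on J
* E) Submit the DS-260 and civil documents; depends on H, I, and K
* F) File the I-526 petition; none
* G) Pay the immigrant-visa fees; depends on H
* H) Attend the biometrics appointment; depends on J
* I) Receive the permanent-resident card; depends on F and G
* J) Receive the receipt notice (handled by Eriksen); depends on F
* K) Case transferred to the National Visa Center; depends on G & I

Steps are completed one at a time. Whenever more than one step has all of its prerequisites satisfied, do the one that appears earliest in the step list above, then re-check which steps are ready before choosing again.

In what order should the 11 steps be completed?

F J D H G B I A C K E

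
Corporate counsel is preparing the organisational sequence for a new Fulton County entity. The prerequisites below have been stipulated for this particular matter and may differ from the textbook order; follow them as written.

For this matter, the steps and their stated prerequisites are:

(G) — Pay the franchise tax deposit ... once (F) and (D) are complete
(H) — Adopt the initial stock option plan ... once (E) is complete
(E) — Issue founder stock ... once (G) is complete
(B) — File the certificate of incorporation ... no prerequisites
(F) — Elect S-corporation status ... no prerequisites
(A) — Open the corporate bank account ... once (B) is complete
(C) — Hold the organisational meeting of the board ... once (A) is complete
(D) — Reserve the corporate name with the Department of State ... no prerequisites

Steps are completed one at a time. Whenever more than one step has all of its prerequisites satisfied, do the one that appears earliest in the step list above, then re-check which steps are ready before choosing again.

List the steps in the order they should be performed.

(B) → (F) → (A) → (C) → (D) → (G) → (E) → (H)

Nothing is required for (B), (F) and (D). (B) is listed earlier → (B) first.
(A) now also ready, so the ready set is {(F), (A), (D)}; (F) is listed earlier → (F).
Now (A) and (D) have their prerequisites met. (A) is listed earlier, so (A) next.
Now (C) and (D) have their prerequisites met. (C) is listed earlier, so (C) next.
Next only (D) has its prerequisites met → (D).
(G) needed (F) and (D), now all done → (G).
(E) needed (G), now all done → (E).
(H) is the only step now ready → (H).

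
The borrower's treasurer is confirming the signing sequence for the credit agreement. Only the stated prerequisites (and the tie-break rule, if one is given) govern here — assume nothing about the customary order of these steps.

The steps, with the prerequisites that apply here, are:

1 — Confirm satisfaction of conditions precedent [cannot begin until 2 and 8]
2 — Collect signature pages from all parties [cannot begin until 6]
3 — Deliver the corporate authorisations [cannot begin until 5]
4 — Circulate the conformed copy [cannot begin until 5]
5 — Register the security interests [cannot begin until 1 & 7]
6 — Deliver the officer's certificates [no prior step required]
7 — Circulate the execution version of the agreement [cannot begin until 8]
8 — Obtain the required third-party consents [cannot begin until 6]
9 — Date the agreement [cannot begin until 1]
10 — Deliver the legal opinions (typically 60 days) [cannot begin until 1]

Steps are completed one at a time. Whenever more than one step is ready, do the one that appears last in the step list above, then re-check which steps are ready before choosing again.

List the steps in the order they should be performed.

6 8 7 2 1 10 9 5 4 3

6 is the only step with nothing outstanding, so it goes first.
Ready: 8 and 2. 8 is listed later → 8.
7 now also ready, so the ready set is {7, 2}; 7 is listed later → 7.
That leaves 2 as the only ready step → 2.
1 is the only step now ready → 1.
Ready: 10, 9 and 5. 10 is listed later → 10.
Now 9 and 5 have their prerequisites met. 9 is listed later, so 9 next.
Next only 5 has its prerequisites met → 5.
Now 4 and 3 have their prerequisites met. 4 is listed later, so 4 next.
3 is the only step now ready → 3.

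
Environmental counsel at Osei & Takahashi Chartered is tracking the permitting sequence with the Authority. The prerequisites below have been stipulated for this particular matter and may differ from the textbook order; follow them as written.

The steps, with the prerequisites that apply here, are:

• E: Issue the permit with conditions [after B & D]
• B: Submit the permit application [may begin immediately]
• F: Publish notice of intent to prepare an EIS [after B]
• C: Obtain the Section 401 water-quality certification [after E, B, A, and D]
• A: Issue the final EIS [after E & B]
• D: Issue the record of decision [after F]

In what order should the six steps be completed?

B is the only step with nothing outstanding, so it goes first.
F needed B, now all done → F.
D is the only step now ready → D.
E needed B and D, now all done → E.
A needed E and B, now all done → A.
C needed E, B, A and D, now all done → C.

B, F, D, E, A, C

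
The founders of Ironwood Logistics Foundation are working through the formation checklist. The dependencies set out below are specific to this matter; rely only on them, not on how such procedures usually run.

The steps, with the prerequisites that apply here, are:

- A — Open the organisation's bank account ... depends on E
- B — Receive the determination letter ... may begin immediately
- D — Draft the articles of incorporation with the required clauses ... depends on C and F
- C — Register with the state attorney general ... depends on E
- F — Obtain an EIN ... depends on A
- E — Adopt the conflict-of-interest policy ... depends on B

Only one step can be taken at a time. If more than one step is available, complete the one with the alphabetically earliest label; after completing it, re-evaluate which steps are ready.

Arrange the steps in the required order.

B, E, A, C, F, D

Only B has no prerequisites, so it is first.
E is the only step now ready → E.
Now A and C have their prerequisites met. A has the earlier label, so A next.
F now also ready, so the ready set is {C, F}; C has the earlier label → C.
F needed A, now all done → F.
D needed C and F, now all done → D.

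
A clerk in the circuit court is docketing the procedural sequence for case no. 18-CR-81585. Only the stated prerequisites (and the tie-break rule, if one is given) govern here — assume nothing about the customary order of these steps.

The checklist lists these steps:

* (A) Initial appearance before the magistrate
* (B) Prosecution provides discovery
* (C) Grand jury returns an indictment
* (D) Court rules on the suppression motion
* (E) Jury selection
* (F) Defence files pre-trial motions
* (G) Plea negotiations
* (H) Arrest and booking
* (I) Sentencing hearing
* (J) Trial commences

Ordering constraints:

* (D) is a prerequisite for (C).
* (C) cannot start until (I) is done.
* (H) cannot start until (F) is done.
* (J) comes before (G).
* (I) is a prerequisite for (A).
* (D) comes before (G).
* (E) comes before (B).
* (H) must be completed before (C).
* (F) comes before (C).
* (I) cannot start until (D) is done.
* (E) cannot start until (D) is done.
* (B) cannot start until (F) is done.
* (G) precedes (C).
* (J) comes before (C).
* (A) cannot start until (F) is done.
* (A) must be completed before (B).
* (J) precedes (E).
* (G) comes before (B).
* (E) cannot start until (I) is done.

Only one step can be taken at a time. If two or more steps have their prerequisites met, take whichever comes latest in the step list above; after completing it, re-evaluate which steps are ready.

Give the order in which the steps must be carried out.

(J), (F), (H), (D), (I), (G), (E), (C), (A), (B)

(J), (F) and (D) have no prerequisites; (J) is listed later, so (J) is first.
Now (F) and (D) have their prerequisites met. (F) is listed later, so (F) next.
(H) now also ready, so the ready set is {(H), (D)}; (H) is listed later → (H).
That leaves (D) as the only ready step → (D).
(I) and (G) are both available; (I) is listed later → (I).
Now (G), (E) and (A) have their prerequisites met. (G) is listed later, so (G) next.
(C) now also ready, so the ready set is {(E), (C), (A)}; (E) is listed later → (E).
Now (C) and (A) have their prerequisites met. (C) is listed later, so (C) next.
That leaves (A) as the only ready step → (A).
(B) needed (G), (F), (E) and (A), now all done → (B).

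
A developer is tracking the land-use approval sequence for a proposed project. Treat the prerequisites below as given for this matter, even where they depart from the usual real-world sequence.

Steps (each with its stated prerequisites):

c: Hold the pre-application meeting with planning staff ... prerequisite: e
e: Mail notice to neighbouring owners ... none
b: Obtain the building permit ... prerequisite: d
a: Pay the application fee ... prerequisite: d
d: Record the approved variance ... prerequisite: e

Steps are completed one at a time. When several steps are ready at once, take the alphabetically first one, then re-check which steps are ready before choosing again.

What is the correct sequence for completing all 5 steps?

e → c → d → a → b

e has no prerequisites → e first.
Now c and d have their prerequisites met. c has the earlier label, so c next.
d needed e, now all done → d.
Ready: a and b. a has the earlier label → a.
b needed d, now all done → b.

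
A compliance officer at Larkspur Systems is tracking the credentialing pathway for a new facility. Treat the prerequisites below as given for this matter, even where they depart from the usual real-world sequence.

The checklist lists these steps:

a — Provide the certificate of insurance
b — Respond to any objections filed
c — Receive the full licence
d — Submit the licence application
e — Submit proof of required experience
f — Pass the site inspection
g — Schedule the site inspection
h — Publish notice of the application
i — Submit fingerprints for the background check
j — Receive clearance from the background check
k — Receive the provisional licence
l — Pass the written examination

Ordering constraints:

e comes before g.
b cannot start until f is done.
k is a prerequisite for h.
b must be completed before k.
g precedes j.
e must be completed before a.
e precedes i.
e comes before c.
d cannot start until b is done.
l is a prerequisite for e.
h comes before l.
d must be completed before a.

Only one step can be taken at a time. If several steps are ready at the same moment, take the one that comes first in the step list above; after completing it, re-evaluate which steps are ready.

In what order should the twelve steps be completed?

Only f has no prerequisites, so it is first.
b needed f, now all done → b.
Ready: d and k. d is listed earlier → d.
k is the only step now ready → k.
That leaves h as the only ready step → h.
l needed h, now all done → l.
That leaves e as the only ready step → e.
Now a, c, g and i have their prerequisites met. a is listed earlier, so a next.
Now c, g and i have their prerequisites met. c is listed earlier, so c next.
Now g and i have their prerequisites met. g is listed earlier, so g next.
j now also ready, so the ready set is {i, j}; i is listed earlier → i.
j needed g, now all done → j.

f, b, d, k, h, l, e, a, c, g, i, j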